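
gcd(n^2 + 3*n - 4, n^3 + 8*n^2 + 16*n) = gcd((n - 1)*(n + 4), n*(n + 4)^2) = n + 4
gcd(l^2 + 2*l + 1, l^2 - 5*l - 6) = l + 1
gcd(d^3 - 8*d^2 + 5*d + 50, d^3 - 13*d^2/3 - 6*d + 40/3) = d^2 - 3*d - 10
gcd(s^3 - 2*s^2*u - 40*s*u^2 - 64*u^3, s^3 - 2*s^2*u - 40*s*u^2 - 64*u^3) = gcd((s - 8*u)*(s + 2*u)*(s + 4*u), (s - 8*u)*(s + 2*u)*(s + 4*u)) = s^3 - 2*s^2*u - 40*s*u^2 - 64*u^3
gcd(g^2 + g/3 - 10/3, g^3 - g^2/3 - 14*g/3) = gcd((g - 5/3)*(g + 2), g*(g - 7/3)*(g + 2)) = g + 2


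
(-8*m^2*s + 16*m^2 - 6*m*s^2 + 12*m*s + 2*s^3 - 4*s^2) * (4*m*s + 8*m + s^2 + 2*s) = -32*m^3*s^2 + 128*m^3 - 32*m^2*s^3 + 128*m^2*s + 2*m*s^4 - 8*m*s^2 + 2*s^5 - 8*s^3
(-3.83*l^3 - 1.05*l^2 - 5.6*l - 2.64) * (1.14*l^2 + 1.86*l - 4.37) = -4.3662*l^5 - 8.3208*l^4 + 8.4001*l^3 - 8.8371*l^2 + 19.5616*l + 11.5368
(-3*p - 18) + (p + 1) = -2*p - 17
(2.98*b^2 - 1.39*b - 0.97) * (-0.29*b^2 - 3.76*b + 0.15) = -0.8642*b^4 - 10.8017*b^3 + 5.9547*b^2 + 3.4387*b - 0.1455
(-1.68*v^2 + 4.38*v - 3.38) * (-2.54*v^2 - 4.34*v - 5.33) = 4.2672*v^4 - 3.834*v^3 - 1.4696*v^2 - 8.6762*v + 18.0154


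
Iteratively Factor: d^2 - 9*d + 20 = (d - 5)*(d - 4)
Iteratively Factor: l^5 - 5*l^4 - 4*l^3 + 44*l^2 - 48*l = (l - 4)*(l^4 - l^3 - 8*l^2 + 12*l) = (l - 4)*(l - 2)*(l^3 + l^2 - 6*l) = (l - 4)*(l - 2)^2*(l^2 + 3*l) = (l - 4)*(l - 2)^2*(l + 3)*(l)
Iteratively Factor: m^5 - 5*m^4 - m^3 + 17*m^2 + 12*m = (m + 1)*(m^4 - 6*m^3 + 5*m^2 + 12*m) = m*(m + 1)*(m^3 - 6*m^2 + 5*m + 12) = m*(m - 3)*(m + 1)*(m^2 - 3*m - 4) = m*(m - 3)*(m + 1)^2*(m - 4)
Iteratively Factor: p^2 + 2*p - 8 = (p + 4)*(p - 2)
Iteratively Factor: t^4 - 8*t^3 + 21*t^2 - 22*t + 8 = (t - 4)*(t^3 - 4*t^2 + 5*t - 2) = (t - 4)*(t - 2)*(t^2 - 2*t + 1) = (t - 4)*(t - 2)*(t - 1)*(t - 1)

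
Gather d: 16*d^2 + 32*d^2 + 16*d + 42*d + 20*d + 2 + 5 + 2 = 48*d^2 + 78*d + 9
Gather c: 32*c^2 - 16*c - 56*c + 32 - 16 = 32*c^2 - 72*c + 16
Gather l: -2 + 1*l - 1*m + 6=l - m + 4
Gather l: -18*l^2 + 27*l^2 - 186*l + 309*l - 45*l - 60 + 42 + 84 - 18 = 9*l^2 + 78*l + 48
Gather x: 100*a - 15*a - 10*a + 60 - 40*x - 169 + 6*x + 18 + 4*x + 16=75*a - 30*x - 75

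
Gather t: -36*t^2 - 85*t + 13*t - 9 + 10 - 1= -36*t^2 - 72*t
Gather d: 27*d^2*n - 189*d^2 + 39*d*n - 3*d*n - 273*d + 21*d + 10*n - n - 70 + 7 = d^2*(27*n - 189) + d*(36*n - 252) + 9*n - 63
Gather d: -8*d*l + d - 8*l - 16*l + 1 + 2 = d*(1 - 8*l) - 24*l + 3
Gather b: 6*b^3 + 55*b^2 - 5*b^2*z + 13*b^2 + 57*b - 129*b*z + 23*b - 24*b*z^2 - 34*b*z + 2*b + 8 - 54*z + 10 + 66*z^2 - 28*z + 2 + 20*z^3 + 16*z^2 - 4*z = 6*b^3 + b^2*(68 - 5*z) + b*(-24*z^2 - 163*z + 82) + 20*z^3 + 82*z^2 - 86*z + 20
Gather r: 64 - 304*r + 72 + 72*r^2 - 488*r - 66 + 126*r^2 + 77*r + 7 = 198*r^2 - 715*r + 77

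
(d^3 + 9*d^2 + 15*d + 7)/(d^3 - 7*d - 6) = (d^2 + 8*d + 7)/(d^2 - d - 6)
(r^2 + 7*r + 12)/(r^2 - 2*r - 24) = (r + 3)/(r - 6)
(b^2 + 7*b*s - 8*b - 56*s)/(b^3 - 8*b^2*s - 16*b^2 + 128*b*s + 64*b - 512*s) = (-b - 7*s)/(-b^2 + 8*b*s + 8*b - 64*s)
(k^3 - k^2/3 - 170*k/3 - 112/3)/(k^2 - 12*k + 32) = (3*k^2 + 23*k + 14)/(3*(k - 4))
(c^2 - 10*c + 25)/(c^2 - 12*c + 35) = (c - 5)/(c - 7)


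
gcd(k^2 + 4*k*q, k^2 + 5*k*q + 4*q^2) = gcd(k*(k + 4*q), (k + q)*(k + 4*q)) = k + 4*q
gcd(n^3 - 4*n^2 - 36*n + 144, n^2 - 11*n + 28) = n - 4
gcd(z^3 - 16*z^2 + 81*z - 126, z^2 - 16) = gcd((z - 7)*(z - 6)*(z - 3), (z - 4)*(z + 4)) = 1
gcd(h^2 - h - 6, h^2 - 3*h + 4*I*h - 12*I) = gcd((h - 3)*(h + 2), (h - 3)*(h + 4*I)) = h - 3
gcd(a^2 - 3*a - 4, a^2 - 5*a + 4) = a - 4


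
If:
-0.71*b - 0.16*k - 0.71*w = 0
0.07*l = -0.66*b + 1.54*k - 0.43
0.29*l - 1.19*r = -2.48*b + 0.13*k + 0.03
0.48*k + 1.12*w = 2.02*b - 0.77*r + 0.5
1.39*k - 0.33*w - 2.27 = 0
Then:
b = 1.16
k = 1.29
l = 11.27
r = 5.00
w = -1.45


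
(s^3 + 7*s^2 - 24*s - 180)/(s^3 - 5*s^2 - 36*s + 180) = (s + 6)/(s - 6)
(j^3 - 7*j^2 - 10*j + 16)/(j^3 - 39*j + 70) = (j^3 - 7*j^2 - 10*j + 16)/(j^3 - 39*j + 70)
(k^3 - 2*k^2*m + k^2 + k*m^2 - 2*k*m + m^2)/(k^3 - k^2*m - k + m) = (k - m)/(k - 1)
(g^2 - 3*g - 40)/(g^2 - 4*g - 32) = (g + 5)/(g + 4)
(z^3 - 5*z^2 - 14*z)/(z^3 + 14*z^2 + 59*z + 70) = z*(z - 7)/(z^2 + 12*z + 35)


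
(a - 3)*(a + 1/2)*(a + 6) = a^3 + 7*a^2/2 - 33*a/2 - 9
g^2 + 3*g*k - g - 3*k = (g - 1)*(g + 3*k)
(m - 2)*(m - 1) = m^2 - 3*m + 2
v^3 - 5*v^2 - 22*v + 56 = (v - 7)*(v - 2)*(v + 4)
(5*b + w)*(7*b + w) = 35*b^2 + 12*b*w + w^2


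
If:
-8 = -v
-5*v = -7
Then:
No Solution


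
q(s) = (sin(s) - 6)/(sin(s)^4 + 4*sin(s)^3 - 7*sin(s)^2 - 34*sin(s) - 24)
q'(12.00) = -1.99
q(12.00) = 0.79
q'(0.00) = -0.40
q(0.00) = 0.25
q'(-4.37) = 0.02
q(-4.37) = 0.09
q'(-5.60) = -0.09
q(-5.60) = 0.11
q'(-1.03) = -14.44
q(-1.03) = 3.47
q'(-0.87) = -6.45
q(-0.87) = 1.91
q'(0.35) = -0.18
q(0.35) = 0.16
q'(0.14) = -0.28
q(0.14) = 0.20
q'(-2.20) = 9.04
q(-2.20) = 2.45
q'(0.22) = -0.24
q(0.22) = 0.18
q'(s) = (sin(s) - 6)*(-4*sin(s)^3*cos(s) - 12*sin(s)^2*cos(s) + 14*sin(s)*cos(s) + 34*cos(s))/(sin(s)^4 + 4*sin(s)^3 - 7*sin(s)^2 - 34*sin(s) - 24)^2 + cos(s)/(sin(s)^4 + 4*sin(s)^3 - 7*sin(s)^2 - 34*sin(s) - 24) = (-3*sin(s)^4 + 16*sin(s)^3 + 79*sin(s)^2 - 84*sin(s) - 228)*cos(s)/((sin(s) - 3)^2*(sin(s) + 1)^2*(sin(s) + 2)^2*(sin(s) + 4)^2)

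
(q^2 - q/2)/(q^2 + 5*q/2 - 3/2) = q/(q + 3)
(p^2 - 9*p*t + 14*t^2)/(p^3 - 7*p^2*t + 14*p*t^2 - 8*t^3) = (p - 7*t)/(p^2 - 5*p*t + 4*t^2)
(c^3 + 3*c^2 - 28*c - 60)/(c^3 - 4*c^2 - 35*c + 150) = (c + 2)/(c - 5)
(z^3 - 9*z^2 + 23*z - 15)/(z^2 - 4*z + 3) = z - 5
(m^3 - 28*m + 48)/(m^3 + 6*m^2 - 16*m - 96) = (m - 2)/(m + 4)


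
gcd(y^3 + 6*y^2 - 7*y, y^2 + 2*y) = y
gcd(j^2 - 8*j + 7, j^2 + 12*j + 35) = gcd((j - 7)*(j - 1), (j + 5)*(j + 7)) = 1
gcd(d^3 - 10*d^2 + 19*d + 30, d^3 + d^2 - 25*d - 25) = d^2 - 4*d - 5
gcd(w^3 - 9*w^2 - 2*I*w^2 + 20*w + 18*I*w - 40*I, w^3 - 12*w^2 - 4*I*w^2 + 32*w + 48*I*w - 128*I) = w - 4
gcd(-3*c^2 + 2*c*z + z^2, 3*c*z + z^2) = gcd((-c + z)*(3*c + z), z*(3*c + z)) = 3*c + z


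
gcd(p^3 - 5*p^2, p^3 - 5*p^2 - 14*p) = p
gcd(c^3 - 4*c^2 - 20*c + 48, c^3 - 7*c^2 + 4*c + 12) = c^2 - 8*c + 12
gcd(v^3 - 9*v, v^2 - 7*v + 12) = v - 3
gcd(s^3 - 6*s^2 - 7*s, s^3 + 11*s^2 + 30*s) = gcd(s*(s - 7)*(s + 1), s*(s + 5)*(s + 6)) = s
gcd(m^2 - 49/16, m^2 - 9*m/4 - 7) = m + 7/4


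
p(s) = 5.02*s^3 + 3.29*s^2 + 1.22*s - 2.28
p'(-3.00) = 117.02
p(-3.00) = -111.87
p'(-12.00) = 2090.90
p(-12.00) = -8217.72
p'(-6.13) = 526.79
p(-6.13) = -1042.47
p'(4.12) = 283.96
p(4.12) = 409.66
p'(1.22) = 31.66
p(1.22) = 13.22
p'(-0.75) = 4.76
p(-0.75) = -3.46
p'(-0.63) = 3.05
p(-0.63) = -3.00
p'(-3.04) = 120.40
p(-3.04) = -116.62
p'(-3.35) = 148.19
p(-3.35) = -158.17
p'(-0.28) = 0.56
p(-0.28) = -2.47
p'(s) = 15.06*s^2 + 6.58*s + 1.22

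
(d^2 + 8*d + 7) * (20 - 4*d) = -4*d^3 - 12*d^2 + 132*d + 140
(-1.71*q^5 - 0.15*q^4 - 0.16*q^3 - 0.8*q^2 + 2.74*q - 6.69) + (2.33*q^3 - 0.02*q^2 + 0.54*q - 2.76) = -1.71*q^5 - 0.15*q^4 + 2.17*q^3 - 0.82*q^2 + 3.28*q - 9.45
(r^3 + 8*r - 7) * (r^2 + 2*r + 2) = r^5 + 2*r^4 + 10*r^3 + 9*r^2 + 2*r - 14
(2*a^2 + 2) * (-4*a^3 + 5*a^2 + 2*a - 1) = -8*a^5 + 10*a^4 - 4*a^3 + 8*a^2 + 4*a - 2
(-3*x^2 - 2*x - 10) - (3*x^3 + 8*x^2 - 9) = -3*x^3 - 11*x^2 - 2*x - 1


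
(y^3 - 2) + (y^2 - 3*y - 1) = y^3 + y^2 - 3*y - 3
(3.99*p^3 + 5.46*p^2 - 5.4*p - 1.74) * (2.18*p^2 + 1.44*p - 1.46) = 8.6982*p^5 + 17.6484*p^4 - 9.735*p^3 - 19.5408*p^2 + 5.3784*p + 2.5404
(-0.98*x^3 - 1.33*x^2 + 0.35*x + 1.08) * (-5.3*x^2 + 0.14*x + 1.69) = 5.194*x^5 + 6.9118*x^4 - 3.6974*x^3 - 7.9227*x^2 + 0.7427*x + 1.8252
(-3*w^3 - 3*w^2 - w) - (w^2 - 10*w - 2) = -3*w^3 - 4*w^2 + 9*w + 2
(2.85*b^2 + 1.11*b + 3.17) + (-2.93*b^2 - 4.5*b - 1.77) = -0.0800000000000001*b^2 - 3.39*b + 1.4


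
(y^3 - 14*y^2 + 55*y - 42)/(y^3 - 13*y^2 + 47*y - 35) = (y - 6)/(y - 5)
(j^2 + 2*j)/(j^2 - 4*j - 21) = j*(j + 2)/(j^2 - 4*j - 21)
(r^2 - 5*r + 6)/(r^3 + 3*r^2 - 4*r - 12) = (r - 3)/(r^2 + 5*r + 6)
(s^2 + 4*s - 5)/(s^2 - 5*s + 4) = (s + 5)/(s - 4)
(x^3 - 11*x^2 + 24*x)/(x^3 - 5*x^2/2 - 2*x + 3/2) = 2*x*(x - 8)/(2*x^2 + x - 1)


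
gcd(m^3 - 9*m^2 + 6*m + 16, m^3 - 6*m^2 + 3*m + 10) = m^2 - m - 2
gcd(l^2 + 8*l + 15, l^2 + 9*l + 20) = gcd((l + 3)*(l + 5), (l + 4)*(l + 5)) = l + 5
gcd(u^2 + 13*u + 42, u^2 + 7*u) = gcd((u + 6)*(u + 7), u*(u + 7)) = u + 7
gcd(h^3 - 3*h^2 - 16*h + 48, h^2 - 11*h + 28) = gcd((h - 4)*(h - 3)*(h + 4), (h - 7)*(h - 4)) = h - 4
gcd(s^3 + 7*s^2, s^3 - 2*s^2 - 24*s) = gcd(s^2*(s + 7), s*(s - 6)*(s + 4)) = s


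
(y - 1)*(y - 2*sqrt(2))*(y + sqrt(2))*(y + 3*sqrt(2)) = y^4 - y^3 + 2*sqrt(2)*y^3 - 10*y^2 - 2*sqrt(2)*y^2 - 12*sqrt(2)*y + 10*y + 12*sqrt(2)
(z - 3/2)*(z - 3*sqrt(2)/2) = z^2 - 3*sqrt(2)*z/2 - 3*z/2 + 9*sqrt(2)/4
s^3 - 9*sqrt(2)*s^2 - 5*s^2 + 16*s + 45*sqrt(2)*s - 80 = (s - 5)*(s - 8*sqrt(2))*(s - sqrt(2))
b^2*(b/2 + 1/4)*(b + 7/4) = b^4/2 + 9*b^3/8 + 7*b^2/16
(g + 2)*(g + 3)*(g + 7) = g^3 + 12*g^2 + 41*g + 42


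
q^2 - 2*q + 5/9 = (q - 5/3)*(q - 1/3)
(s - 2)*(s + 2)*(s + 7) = s^3 + 7*s^2 - 4*s - 28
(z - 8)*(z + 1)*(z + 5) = z^3 - 2*z^2 - 43*z - 40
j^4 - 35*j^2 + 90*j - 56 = (j - 4)*(j - 2)*(j - 1)*(j + 7)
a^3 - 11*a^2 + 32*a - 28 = (a - 7)*(a - 2)^2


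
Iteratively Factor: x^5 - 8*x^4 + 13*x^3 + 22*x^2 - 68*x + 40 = (x - 2)*(x^4 - 6*x^3 + x^2 + 24*x - 20) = (x - 2)*(x - 1)*(x^3 - 5*x^2 - 4*x + 20) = (x - 2)^2*(x - 1)*(x^2 - 3*x - 10) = (x - 5)*(x - 2)^2*(x - 1)*(x + 2)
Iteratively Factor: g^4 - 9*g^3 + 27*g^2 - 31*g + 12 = (g - 4)*(g^3 - 5*g^2 + 7*g - 3) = (g - 4)*(g - 1)*(g^2 - 4*g + 3) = (g - 4)*(g - 1)^2*(g - 3)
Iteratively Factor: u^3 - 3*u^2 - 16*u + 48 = (u + 4)*(u^2 - 7*u + 12) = (u - 4)*(u + 4)*(u - 3)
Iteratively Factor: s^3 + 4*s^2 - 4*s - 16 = (s + 4)*(s^2 - 4) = (s - 2)*(s + 4)*(s + 2)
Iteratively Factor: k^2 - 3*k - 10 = (k + 2)*(k - 5)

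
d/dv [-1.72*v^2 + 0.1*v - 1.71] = 0.1 - 3.44*v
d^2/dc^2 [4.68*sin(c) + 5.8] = -4.68*sin(c)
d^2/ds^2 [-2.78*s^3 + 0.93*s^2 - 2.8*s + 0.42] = 1.86 - 16.68*s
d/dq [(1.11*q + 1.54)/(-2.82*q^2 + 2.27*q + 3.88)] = (3.1302*q^2 + 8.6856*q + 0.811)/(7.9524*q^4 - 12.8028*q^3 - 16.7303*q^2 + 17.6152*q + 15.0544)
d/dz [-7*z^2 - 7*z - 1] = -14*z - 7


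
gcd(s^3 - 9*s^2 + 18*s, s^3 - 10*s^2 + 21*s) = s^2 - 3*s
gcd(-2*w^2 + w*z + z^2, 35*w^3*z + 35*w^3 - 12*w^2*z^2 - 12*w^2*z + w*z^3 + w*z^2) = 1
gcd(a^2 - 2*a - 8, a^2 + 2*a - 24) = a - 4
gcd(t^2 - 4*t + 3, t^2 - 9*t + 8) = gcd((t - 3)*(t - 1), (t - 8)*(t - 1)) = t - 1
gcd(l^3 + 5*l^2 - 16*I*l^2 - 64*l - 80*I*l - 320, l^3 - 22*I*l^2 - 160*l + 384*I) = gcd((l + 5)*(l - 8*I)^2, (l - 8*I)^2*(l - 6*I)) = l^2 - 16*I*l - 64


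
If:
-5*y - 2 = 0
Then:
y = -2/5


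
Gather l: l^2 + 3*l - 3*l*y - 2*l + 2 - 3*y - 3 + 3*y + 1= l^2 + l*(1 - 3*y)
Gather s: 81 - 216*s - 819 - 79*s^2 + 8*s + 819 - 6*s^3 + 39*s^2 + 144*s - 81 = -6*s^3 - 40*s^2 - 64*s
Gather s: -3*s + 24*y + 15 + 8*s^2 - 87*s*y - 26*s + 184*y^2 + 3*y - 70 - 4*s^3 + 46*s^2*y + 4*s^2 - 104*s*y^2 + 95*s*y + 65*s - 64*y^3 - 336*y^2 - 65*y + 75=-4*s^3 + s^2*(46*y + 12) + s*(-104*y^2 + 8*y + 36) - 64*y^3 - 152*y^2 - 38*y + 20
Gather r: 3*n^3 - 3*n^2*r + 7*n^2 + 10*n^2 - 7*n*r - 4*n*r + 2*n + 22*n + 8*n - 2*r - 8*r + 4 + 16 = 3*n^3 + 17*n^2 + 32*n + r*(-3*n^2 - 11*n - 10) + 20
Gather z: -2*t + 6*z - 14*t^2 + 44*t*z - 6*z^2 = -14*t^2 - 2*t - 6*z^2 + z*(44*t + 6)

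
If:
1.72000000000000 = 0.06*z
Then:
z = 28.67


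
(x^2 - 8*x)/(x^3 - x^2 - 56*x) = 1/(x + 7)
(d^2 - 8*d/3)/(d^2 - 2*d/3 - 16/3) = d/(d + 2)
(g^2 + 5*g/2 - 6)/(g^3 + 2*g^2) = (g^2 + 5*g/2 - 6)/(g^2*(g + 2))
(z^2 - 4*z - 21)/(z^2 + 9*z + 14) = (z^2 - 4*z - 21)/(z^2 + 9*z + 14)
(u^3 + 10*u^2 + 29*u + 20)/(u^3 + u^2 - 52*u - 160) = (u + 1)/(u - 8)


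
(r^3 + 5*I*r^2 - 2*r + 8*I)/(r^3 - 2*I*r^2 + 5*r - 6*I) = (r + 4*I)/(r - 3*I)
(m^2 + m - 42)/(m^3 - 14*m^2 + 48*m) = (m + 7)/(m*(m - 8))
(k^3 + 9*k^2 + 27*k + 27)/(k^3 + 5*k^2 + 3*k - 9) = (k + 3)/(k - 1)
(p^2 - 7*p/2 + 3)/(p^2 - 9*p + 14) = (p - 3/2)/(p - 7)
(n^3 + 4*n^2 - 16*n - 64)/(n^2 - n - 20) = (n^2 - 16)/(n - 5)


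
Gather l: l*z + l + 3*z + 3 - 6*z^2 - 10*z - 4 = l*(z + 1) - 6*z^2 - 7*z - 1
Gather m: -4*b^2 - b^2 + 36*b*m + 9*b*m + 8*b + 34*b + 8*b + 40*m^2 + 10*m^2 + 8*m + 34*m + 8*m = -5*b^2 + 50*b + 50*m^2 + m*(45*b + 50)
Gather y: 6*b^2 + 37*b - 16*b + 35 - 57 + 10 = 6*b^2 + 21*b - 12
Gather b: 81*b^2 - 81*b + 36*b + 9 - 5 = 81*b^2 - 45*b + 4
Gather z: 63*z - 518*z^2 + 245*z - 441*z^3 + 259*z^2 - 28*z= -441*z^3 - 259*z^2 + 280*z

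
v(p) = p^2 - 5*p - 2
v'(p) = 2*p - 5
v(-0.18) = -1.07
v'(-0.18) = -5.36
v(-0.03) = -1.85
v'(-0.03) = -5.06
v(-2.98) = 21.78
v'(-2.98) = -10.96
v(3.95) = -6.15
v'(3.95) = 2.90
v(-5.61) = 57.52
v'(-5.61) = -16.22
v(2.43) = -8.25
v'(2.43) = -0.14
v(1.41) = -7.06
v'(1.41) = -2.18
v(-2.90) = 20.91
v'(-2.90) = -10.80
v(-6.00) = 64.00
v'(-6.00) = -17.00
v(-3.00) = 22.00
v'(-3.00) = -11.00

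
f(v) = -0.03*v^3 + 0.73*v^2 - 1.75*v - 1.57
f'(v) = -0.09*v^2 + 1.46*v - 1.75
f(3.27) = -0.54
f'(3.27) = 2.06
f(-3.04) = 11.34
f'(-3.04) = -7.02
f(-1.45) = 2.59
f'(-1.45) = -4.06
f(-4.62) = 25.05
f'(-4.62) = -10.42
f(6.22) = 8.57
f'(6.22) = 3.85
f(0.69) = -2.44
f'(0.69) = -0.79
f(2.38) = -2.00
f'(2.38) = 1.22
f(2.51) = -1.84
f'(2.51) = 1.35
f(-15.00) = 290.18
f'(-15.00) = -43.90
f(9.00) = 19.94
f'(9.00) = 4.10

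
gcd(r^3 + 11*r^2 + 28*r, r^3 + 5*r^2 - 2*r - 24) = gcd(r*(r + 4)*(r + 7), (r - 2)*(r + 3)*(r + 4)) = r + 4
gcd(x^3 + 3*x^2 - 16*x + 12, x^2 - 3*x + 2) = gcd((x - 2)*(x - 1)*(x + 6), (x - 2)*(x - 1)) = x^2 - 3*x + 2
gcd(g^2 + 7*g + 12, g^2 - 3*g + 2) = 1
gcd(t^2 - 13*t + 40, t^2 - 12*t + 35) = t - 5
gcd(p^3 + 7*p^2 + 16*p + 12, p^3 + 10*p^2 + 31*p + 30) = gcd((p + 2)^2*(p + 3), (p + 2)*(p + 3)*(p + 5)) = p^2 + 5*p + 6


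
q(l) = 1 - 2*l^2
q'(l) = -4*l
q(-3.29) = -20.65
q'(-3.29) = 13.16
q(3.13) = -18.59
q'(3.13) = -12.52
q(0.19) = 0.93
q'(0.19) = -0.76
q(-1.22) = -1.98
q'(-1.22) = 4.88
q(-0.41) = 0.66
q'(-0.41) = 1.64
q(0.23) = 0.89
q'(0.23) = -0.92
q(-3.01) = -17.12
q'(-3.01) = 12.04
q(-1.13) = -1.55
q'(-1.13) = 4.52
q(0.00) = 1.00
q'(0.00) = 0.00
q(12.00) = -287.00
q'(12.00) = -48.00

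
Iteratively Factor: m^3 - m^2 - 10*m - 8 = (m + 1)*(m^2 - 2*m - 8) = (m + 1)*(m + 2)*(m - 4)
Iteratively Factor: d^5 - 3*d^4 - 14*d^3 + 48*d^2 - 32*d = (d - 1)*(d^4 - 2*d^3 - 16*d^2 + 32*d) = (d - 4)*(d - 1)*(d^3 + 2*d^2 - 8*d) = d*(d - 4)*(d - 1)*(d^2 + 2*d - 8) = d*(d - 4)*(d - 1)*(d + 4)*(d - 2)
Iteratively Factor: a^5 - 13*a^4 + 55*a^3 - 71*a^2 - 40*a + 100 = (a - 2)*(a^4 - 11*a^3 + 33*a^2 - 5*a - 50) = (a - 2)*(a + 1)*(a^3 - 12*a^2 + 45*a - 50) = (a - 5)*(a - 2)*(a + 1)*(a^2 - 7*a + 10) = (a - 5)^2*(a - 2)*(a + 1)*(a - 2)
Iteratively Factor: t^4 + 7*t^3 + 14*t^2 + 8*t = (t + 1)*(t^3 + 6*t^2 + 8*t) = t*(t + 1)*(t^2 + 6*t + 8) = t*(t + 1)*(t + 4)*(t + 2)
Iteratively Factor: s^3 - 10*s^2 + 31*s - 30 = (s - 2)*(s^2 - 8*s + 15) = (s - 3)*(s - 2)*(s - 5)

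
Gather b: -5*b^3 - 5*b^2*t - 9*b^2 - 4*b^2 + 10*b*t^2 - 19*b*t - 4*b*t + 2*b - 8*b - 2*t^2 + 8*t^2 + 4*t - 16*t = -5*b^3 + b^2*(-5*t - 13) + b*(10*t^2 - 23*t - 6) + 6*t^2 - 12*t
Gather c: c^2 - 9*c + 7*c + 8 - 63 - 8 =c^2 - 2*c - 63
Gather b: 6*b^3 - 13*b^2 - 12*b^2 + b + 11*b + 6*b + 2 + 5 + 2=6*b^3 - 25*b^2 + 18*b + 9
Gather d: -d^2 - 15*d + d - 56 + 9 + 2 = -d^2 - 14*d - 45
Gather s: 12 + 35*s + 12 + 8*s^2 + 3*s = 8*s^2 + 38*s + 24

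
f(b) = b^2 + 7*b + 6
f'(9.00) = 25.00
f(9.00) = 150.00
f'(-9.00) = -11.00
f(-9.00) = 24.00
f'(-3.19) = 0.62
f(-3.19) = -6.15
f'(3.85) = 14.70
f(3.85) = 47.77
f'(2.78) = 12.56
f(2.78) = 33.19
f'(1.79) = 10.58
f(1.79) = 21.73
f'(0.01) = 7.02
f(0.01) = 6.07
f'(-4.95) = -2.90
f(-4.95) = -4.15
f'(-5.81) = -4.62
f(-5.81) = -0.91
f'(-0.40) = 6.20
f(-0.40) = 3.36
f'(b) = 2*b + 7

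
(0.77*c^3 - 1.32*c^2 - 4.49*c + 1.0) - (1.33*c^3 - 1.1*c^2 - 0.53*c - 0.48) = -0.56*c^3 - 0.22*c^2 - 3.96*c + 1.48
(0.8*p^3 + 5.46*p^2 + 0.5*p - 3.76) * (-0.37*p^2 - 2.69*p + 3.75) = -0.296*p^5 - 4.1722*p^4 - 11.8724*p^3 + 20.5212*p^2 + 11.9894*p - 14.1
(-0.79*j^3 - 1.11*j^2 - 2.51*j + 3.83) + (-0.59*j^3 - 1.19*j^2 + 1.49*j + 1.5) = -1.38*j^3 - 2.3*j^2 - 1.02*j + 5.33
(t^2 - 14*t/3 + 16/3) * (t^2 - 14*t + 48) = t^4 - 56*t^3/3 + 356*t^2/3 - 896*t/3 + 256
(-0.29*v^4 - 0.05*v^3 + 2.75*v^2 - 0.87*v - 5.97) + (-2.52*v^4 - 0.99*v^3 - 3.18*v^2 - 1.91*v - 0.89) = -2.81*v^4 - 1.04*v^3 - 0.43*v^2 - 2.78*v - 6.86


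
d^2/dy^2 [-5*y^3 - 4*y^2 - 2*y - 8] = -30*y - 8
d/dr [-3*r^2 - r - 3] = -6*r - 1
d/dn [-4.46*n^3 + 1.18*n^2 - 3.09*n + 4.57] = -13.38*n^2 + 2.36*n - 3.09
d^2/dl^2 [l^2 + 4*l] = 2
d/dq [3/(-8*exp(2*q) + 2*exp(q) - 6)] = (12*exp(q) - 3/2)*exp(q)/(4*exp(2*q) - exp(q) + 3)^2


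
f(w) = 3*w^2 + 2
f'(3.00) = 18.00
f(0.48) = 2.69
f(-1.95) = 13.41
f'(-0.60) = -3.60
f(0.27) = 2.22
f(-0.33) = 2.33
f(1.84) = 12.16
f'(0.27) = 1.62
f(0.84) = 4.12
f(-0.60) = 3.08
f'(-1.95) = -11.70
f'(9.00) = 54.00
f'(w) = 6*w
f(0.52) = 2.81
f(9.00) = 245.00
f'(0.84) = 5.04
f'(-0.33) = -1.98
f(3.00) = 29.00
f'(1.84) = 11.04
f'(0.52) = 3.12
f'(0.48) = 2.88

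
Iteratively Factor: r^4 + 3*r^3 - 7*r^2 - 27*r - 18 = (r + 1)*(r^3 + 2*r^2 - 9*r - 18) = (r + 1)*(r + 2)*(r^2 - 9) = (r - 3)*(r + 1)*(r + 2)*(r + 3)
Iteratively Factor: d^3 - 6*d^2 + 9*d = (d - 3)*(d^2 - 3*d) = d*(d - 3)*(d - 3)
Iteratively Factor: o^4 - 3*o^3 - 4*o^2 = (o)*(o^3 - 3*o^2 - 4*o) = o*(o + 1)*(o^2 - 4*o) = o*(o - 4)*(o + 1)*(o)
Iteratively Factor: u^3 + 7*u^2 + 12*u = (u + 3)*(u^2 + 4*u) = (u + 3)*(u + 4)*(u)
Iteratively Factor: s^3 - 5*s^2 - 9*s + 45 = (s + 3)*(s^2 - 8*s + 15) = (s - 3)*(s + 3)*(s - 5)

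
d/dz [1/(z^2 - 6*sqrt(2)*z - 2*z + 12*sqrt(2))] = 2*(-z + 1 + 3*sqrt(2))/(z^2 - 6*sqrt(2)*z - 2*z + 12*sqrt(2))^2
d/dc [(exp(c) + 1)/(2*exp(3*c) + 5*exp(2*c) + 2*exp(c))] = (-4*exp(3*c) - 11*exp(2*c) - 10*exp(c) - 2)*exp(-c)/(4*exp(4*c) + 20*exp(3*c) + 33*exp(2*c) + 20*exp(c) + 4)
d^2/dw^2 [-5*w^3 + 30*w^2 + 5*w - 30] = 60 - 30*w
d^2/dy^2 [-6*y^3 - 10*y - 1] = -36*y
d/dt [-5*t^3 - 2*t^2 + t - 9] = -15*t^2 - 4*t + 1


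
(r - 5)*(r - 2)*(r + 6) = r^3 - r^2 - 32*r + 60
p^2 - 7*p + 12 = (p - 4)*(p - 3)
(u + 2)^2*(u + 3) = u^3 + 7*u^2 + 16*u + 12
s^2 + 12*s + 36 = (s + 6)^2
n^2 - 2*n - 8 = (n - 4)*(n + 2)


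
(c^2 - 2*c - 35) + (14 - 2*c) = c^2 - 4*c - 21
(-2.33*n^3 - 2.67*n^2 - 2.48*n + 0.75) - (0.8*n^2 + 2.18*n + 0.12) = -2.33*n^3 - 3.47*n^2 - 4.66*n + 0.63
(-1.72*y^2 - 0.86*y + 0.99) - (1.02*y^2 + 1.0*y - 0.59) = -2.74*y^2 - 1.86*y + 1.58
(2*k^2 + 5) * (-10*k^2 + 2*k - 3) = -20*k^4 + 4*k^3 - 56*k^2 + 10*k - 15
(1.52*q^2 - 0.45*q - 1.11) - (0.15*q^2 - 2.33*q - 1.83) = 1.37*q^2 + 1.88*q + 0.72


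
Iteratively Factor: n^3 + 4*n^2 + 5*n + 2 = (n + 1)*(n^2 + 3*n + 2) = (n + 1)^2*(n + 2)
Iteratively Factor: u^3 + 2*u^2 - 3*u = (u + 3)*(u^2 - u) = (u - 1)*(u + 3)*(u)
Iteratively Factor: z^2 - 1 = (z + 1)*(z - 1)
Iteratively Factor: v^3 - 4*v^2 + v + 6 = (v - 3)*(v^2 - v - 2) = (v - 3)*(v + 1)*(v - 2)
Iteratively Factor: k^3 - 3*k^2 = (k)*(k^2 - 3*k) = k*(k - 3)*(k)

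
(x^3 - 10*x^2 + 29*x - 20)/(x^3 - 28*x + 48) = (x^2 - 6*x + 5)/(x^2 + 4*x - 12)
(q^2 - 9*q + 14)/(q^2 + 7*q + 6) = (q^2 - 9*q + 14)/(q^2 + 7*q + 6)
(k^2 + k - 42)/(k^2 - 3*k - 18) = (k + 7)/(k + 3)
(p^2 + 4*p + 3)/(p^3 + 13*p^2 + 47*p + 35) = (p + 3)/(p^2 + 12*p + 35)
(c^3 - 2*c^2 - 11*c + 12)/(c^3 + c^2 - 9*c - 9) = (c^2 - 5*c + 4)/(c^2 - 2*c - 3)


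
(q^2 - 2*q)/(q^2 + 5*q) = (q - 2)/(q + 5)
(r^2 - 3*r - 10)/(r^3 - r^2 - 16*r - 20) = 1/(r + 2)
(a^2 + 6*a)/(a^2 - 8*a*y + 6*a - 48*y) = a/(a - 8*y)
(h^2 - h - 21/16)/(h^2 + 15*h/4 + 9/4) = (h - 7/4)/(h + 3)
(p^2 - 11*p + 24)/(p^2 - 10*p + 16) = (p - 3)/(p - 2)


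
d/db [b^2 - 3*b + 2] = 2*b - 3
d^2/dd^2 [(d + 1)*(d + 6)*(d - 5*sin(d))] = 5*d^2*sin(d) + 35*d*sin(d) - 20*d*cos(d) + 6*d + 20*sin(d) - 70*cos(d) + 14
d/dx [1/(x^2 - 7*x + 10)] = (7 - 2*x)/(x^2 - 7*x + 10)^2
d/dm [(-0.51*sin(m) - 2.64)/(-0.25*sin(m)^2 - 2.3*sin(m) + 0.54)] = (-1.32*sin(m) + 0.06375*cos(2*m) - 6.41115)*cos(m)/(0.25*sin(m)^2 + 2.3*sin(m) - 0.54)^2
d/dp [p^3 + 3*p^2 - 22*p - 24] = 3*p^2 + 6*p - 22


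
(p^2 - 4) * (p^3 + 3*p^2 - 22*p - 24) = p^5 + 3*p^4 - 26*p^3 - 36*p^2 + 88*p + 96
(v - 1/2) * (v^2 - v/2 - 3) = v^3 - v^2 - 11*v/4 + 3/2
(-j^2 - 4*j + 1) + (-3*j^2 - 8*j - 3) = -4*j^2 - 12*j - 2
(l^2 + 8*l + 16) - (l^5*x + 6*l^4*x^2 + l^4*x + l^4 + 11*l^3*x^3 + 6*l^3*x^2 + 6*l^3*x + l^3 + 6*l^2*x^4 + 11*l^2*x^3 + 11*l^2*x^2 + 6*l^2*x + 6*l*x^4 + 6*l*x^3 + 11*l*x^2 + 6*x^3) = -l^5*x - 6*l^4*x^2 - l^4*x - l^4 - 11*l^3*x^3 - 6*l^3*x^2 - 6*l^3*x - l^3 - 6*l^2*x^4 - 11*l^2*x^3 - 11*l^2*x^2 - 6*l^2*x + l^2 - 6*l*x^4 - 6*l*x^3 - 11*l*x^2 + 8*l - 6*x^3 + 16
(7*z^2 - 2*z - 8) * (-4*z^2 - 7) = -28*z^4 + 8*z^3 - 17*z^2 + 14*z + 56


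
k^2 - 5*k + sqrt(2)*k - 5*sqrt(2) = (k - 5)*(k + sqrt(2))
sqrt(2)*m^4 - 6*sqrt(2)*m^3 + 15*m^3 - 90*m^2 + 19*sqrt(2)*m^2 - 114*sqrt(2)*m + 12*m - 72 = (m - 6)*(m + sqrt(2))*(m + 6*sqrt(2))*(sqrt(2)*m + 1)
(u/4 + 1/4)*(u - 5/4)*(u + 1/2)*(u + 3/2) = u^4/4 + 7*u^3/16 - u^2/4 - 43*u/64 - 15/64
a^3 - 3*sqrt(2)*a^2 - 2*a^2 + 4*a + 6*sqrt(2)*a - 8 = (a - 2)*(a - 2*sqrt(2))*(a - sqrt(2))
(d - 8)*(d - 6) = d^2 - 14*d + 48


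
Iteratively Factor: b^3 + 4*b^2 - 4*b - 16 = (b + 2)*(b^2 + 2*b - 8) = (b + 2)*(b + 4)*(b - 2)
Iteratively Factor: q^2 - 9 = (q + 3)*(q - 3)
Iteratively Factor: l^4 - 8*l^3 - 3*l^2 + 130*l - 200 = (l - 5)*(l^3 - 3*l^2 - 18*l + 40) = (l - 5)*(l + 4)*(l^2 - 7*l + 10) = (l - 5)^2*(l + 4)*(l - 2)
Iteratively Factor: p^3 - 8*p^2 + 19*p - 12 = (p - 4)*(p^2 - 4*p + 3) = (p - 4)*(p - 1)*(p - 3)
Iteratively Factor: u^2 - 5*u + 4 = (u - 4)*(u - 1)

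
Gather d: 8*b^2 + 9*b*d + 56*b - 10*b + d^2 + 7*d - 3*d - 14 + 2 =8*b^2 + 46*b + d^2 + d*(9*b + 4) - 12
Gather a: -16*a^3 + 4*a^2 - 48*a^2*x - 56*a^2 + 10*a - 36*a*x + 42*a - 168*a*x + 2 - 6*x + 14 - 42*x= -16*a^3 + a^2*(-48*x - 52) + a*(52 - 204*x) - 48*x + 16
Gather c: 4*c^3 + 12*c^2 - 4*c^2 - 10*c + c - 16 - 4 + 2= 4*c^3 + 8*c^2 - 9*c - 18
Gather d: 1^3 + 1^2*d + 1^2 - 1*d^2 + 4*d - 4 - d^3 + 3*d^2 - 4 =-d^3 + 2*d^2 + 5*d - 6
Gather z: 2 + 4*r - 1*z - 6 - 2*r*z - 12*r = -8*r + z*(-2*r - 1) - 4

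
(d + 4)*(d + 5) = d^2 + 9*d + 20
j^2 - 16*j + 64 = (j - 8)^2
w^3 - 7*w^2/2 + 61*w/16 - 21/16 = (w - 7/4)*(w - 1)*(w - 3/4)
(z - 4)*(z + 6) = z^2 + 2*z - 24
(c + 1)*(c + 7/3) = c^2 + 10*c/3 + 7/3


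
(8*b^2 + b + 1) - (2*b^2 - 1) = 6*b^2 + b + 2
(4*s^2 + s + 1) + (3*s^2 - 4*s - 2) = 7*s^2 - 3*s - 1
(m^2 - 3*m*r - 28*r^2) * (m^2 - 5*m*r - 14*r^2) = m^4 - 8*m^3*r - 27*m^2*r^2 + 182*m*r^3 + 392*r^4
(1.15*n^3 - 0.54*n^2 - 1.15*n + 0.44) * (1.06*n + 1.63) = 1.219*n^4 + 1.3021*n^3 - 2.0992*n^2 - 1.4081*n + 0.7172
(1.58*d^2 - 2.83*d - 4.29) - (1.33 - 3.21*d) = 1.58*d^2 + 0.38*d - 5.62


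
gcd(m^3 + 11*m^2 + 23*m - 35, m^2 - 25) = m + 5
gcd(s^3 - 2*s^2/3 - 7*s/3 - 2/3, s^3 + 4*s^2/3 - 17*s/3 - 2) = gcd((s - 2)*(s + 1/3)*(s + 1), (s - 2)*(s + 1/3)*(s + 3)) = s^2 - 5*s/3 - 2/3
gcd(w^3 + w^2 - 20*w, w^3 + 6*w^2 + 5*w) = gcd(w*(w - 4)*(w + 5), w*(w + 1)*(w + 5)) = w^2 + 5*w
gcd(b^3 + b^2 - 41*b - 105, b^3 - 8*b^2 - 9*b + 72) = b + 3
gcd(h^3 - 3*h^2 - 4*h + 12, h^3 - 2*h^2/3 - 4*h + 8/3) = h^2 - 4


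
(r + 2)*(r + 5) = r^2 + 7*r + 10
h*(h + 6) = h^2 + 6*h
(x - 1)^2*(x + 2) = x^3 - 3*x + 2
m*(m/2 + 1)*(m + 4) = m^3/2 + 3*m^2 + 4*m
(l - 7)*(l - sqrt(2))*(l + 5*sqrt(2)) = l^3 - 7*l^2 + 4*sqrt(2)*l^2 - 28*sqrt(2)*l - 10*l + 70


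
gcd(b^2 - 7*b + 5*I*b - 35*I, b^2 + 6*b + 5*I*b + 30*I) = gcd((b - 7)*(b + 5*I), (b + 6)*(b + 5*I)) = b + 5*I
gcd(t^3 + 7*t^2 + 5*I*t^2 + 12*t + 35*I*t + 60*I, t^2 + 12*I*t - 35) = t + 5*I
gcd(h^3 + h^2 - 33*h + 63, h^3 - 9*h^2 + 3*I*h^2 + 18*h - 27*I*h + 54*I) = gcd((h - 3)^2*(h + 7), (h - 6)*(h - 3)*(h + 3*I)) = h - 3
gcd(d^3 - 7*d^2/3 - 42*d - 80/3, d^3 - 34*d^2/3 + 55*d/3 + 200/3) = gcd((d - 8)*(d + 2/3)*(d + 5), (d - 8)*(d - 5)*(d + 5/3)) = d - 8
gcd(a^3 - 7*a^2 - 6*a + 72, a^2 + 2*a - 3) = a + 3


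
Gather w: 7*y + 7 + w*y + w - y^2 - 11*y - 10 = w*(y + 1) - y^2 - 4*y - 3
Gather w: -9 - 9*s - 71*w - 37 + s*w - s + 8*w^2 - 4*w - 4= -10*s + 8*w^2 + w*(s - 75) - 50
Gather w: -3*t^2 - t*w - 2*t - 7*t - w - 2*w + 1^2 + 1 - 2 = -3*t^2 - 9*t + w*(-t - 3)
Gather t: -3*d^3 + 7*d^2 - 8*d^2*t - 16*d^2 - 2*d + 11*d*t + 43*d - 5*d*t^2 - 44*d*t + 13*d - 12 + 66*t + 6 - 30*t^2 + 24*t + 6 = -3*d^3 - 9*d^2 + 54*d + t^2*(-5*d - 30) + t*(-8*d^2 - 33*d + 90)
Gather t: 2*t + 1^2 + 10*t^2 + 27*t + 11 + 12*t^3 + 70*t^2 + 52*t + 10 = 12*t^3 + 80*t^2 + 81*t + 22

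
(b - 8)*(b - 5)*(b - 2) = b^3 - 15*b^2 + 66*b - 80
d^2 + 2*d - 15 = (d - 3)*(d + 5)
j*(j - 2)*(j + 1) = j^3 - j^2 - 2*j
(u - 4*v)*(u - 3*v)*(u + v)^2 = u^4 - 5*u^3*v - u^2*v^2 + 17*u*v^3 + 12*v^4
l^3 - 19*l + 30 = (l - 3)*(l - 2)*(l + 5)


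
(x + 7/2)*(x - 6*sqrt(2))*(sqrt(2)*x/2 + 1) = sqrt(2)*x^3/2 - 5*x^2 + 7*sqrt(2)*x^2/4 - 35*x/2 - 6*sqrt(2)*x - 21*sqrt(2)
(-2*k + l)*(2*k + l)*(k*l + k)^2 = -4*k^4*l^2 - 8*k^4*l - 4*k^4 + k^2*l^4 + 2*k^2*l^3 + k^2*l^2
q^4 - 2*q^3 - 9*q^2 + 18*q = q*(q - 3)*(q - 2)*(q + 3)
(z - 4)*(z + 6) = z^2 + 2*z - 24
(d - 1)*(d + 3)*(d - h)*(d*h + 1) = d^4*h - d^3*h^2 + 2*d^3*h + d^3 - 2*d^2*h^2 - 4*d^2*h + 2*d^2 + 3*d*h^2 - 2*d*h - 3*d + 3*h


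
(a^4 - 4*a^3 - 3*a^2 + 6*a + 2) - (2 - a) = a^4 - 4*a^3 - 3*a^2 + 7*a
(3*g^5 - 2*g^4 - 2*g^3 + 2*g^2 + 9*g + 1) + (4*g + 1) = 3*g^5 - 2*g^4 - 2*g^3 + 2*g^2 + 13*g + 2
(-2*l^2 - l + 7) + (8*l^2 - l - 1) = 6*l^2 - 2*l + 6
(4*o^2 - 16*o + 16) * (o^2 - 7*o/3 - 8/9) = 4*o^4 - 76*o^3/3 + 448*o^2/9 - 208*o/9 - 128/9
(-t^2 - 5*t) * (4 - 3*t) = 3*t^3 + 11*t^2 - 20*t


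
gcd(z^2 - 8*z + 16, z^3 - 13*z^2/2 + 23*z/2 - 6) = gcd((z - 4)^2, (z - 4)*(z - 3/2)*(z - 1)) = z - 4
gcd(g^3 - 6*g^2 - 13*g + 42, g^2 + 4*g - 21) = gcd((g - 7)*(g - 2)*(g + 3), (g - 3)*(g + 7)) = 1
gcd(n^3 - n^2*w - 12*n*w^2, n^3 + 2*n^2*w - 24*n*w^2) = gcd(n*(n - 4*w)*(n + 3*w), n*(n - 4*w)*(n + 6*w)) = -n^2 + 4*n*w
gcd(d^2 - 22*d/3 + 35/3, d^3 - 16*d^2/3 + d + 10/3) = d - 5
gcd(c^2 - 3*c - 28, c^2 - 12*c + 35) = c - 7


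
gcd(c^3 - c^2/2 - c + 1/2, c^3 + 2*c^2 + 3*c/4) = 1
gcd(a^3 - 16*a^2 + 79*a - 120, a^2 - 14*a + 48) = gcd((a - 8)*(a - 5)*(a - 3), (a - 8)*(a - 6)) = a - 8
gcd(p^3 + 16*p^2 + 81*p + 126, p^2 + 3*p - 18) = p + 6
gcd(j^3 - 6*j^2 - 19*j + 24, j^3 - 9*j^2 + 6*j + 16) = j - 8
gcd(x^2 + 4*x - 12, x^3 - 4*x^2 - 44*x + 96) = x^2 + 4*x - 12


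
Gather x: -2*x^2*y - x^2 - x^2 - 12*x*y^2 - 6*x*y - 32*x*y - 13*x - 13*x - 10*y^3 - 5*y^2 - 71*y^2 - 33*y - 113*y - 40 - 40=x^2*(-2*y - 2) + x*(-12*y^2 - 38*y - 26) - 10*y^3 - 76*y^2 - 146*y - 80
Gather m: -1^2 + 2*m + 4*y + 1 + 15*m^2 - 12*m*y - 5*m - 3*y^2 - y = 15*m^2 + m*(-12*y - 3) - 3*y^2 + 3*y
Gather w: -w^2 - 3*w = -w^2 - 3*w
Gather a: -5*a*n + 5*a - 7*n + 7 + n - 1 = a*(5 - 5*n) - 6*n + 6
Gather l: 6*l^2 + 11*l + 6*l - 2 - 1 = 6*l^2 + 17*l - 3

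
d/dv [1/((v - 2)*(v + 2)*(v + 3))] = (-(v - 2)*(v + 2) - (v - 2)*(v + 3) - (v + 2)*(v + 3))/((v - 2)^2*(v + 2)^2*(v + 3)^2)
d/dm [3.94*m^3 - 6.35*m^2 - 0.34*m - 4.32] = 11.82*m^2 - 12.7*m - 0.34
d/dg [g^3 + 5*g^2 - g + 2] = 3*g^2 + 10*g - 1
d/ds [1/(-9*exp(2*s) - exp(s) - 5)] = (18*exp(s) + 1)*exp(s)/(9*exp(2*s) + exp(s) + 5)^2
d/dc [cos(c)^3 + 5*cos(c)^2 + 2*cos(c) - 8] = (3*sin(c)^2 - 10*cos(c) - 5)*sin(c)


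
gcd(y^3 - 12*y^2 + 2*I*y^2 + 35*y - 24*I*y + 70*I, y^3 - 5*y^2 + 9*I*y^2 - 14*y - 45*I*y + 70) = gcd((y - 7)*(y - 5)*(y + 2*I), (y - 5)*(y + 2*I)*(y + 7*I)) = y^2 + y*(-5 + 2*I) - 10*I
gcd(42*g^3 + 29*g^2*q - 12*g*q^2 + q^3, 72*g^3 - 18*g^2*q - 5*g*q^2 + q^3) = -6*g + q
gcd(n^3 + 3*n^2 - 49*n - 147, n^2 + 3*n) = n + 3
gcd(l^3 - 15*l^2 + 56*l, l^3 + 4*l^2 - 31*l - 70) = 1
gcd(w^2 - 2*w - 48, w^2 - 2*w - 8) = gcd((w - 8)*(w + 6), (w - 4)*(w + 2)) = 1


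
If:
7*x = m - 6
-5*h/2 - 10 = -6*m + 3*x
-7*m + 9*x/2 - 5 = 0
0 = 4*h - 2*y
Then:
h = -2704/445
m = -124/89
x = -94/89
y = -5408/445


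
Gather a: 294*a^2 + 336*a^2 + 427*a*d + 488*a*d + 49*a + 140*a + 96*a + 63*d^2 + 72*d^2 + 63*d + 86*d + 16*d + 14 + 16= 630*a^2 + a*(915*d + 285) + 135*d^2 + 165*d + 30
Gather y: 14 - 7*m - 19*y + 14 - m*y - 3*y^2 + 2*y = -7*m - 3*y^2 + y*(-m - 17) + 28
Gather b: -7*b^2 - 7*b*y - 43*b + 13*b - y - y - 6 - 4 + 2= -7*b^2 + b*(-7*y - 30) - 2*y - 8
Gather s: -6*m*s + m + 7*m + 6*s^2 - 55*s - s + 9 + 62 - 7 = 8*m + 6*s^2 + s*(-6*m - 56) + 64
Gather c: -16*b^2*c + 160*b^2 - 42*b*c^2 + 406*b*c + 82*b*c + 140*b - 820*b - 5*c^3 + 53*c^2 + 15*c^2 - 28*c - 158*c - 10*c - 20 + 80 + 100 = 160*b^2 - 680*b - 5*c^3 + c^2*(68 - 42*b) + c*(-16*b^2 + 488*b - 196) + 160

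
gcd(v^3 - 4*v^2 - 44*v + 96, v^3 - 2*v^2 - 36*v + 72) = v^2 + 4*v - 12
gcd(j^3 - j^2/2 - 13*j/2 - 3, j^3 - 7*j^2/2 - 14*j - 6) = j^2 + 5*j/2 + 1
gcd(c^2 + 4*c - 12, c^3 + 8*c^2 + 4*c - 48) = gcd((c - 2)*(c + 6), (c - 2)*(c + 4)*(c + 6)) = c^2 + 4*c - 12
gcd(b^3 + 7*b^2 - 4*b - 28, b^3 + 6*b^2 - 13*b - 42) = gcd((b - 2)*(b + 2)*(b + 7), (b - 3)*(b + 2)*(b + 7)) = b^2 + 9*b + 14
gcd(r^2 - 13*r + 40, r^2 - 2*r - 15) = r - 5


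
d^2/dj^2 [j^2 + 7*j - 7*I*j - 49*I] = 2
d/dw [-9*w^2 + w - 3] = 1 - 18*w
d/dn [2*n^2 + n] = 4*n + 1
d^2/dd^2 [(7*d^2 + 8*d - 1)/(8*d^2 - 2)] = (128*d^3 + 36*d^2 + 96*d + 3)/(64*d^6 - 48*d^4 + 12*d^2 - 1)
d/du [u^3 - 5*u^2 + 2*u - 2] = 3*u^2 - 10*u + 2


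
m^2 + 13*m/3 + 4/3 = (m + 1/3)*(m + 4)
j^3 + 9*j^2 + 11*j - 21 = (j - 1)*(j + 3)*(j + 7)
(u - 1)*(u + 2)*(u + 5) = u^3 + 6*u^2 + 3*u - 10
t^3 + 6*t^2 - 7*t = t*(t - 1)*(t + 7)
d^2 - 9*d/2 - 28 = (d - 8)*(d + 7/2)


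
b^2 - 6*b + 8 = (b - 4)*(b - 2)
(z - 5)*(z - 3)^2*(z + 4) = z^4 - 7*z^3 - 5*z^2 + 111*z - 180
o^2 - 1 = (o - 1)*(o + 1)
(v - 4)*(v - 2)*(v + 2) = v^3 - 4*v^2 - 4*v + 16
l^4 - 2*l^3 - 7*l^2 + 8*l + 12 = (l - 3)*(l - 2)*(l + 1)*(l + 2)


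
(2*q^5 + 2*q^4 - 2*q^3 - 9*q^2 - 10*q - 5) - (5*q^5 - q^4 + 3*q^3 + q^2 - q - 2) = -3*q^5 + 3*q^4 - 5*q^3 - 10*q^2 - 9*q - 3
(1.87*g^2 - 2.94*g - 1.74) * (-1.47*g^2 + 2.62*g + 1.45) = -2.7489*g^4 + 9.2212*g^3 - 2.4335*g^2 - 8.8218*g - 2.523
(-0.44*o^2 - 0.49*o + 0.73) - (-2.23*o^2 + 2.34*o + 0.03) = 1.79*o^2 - 2.83*o + 0.7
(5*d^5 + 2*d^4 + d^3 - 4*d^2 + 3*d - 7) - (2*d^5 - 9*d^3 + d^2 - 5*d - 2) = 3*d^5 + 2*d^4 + 10*d^3 - 5*d^2 + 8*d - 5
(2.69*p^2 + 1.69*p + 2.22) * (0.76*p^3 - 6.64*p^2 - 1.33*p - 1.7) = 2.0444*p^5 - 16.5772*p^4 - 13.1121*p^3 - 21.5615*p^2 - 5.8256*p - 3.774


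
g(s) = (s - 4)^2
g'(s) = 2*s - 8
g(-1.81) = 33.76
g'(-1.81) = -11.62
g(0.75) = 10.56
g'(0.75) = -6.50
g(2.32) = 2.82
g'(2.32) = -3.36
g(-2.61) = 43.69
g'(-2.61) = -13.22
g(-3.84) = 61.47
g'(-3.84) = -15.68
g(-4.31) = 69.06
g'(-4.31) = -16.62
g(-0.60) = 21.16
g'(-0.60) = -9.20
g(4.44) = 0.19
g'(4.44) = 0.88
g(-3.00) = 49.00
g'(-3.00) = -14.00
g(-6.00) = 100.00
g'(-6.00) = -20.00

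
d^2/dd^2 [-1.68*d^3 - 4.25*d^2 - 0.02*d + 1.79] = -10.08*d - 8.5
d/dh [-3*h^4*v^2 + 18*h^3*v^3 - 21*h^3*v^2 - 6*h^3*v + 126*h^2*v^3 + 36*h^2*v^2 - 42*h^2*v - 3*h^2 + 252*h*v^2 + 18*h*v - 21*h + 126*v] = -12*h^3*v^2 + 54*h^2*v^3 - 63*h^2*v^2 - 18*h^2*v + 252*h*v^3 + 72*h*v^2 - 84*h*v - 6*h + 252*v^2 + 18*v - 21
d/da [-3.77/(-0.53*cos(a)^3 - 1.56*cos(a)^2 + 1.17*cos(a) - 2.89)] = (5.9943*cos(a)^2 + 11.7624*cos(a) - 4.4109)*sin(a)/(0.53*cos(a)^3 + 1.56*cos(a)^2 - 1.17*cos(a) + 2.89)^2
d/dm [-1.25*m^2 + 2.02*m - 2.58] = 2.02 - 2.5*m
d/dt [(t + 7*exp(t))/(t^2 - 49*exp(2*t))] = (7*exp(t) - 1)/(t^2 - 14*t*exp(t) + 49*exp(2*t))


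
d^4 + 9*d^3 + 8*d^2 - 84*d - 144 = (d - 3)*(d + 2)*(d + 4)*(d + 6)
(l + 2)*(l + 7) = l^2 + 9*l + 14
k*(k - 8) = k^2 - 8*k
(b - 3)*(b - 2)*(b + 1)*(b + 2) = b^4 - 2*b^3 - 7*b^2 + 8*b + 12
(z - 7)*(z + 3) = z^2 - 4*z - 21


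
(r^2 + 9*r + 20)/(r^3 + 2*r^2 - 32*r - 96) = (r + 5)/(r^2 - 2*r - 24)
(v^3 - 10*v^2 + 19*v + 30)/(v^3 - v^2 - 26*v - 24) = (v - 5)/(v + 4)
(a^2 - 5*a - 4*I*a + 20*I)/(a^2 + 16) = (a - 5)/(a + 4*I)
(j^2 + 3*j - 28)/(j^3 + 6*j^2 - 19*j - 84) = 1/(j + 3)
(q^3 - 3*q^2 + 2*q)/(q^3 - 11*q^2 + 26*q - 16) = q/(q - 8)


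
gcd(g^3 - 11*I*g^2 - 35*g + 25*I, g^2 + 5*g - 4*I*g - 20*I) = 1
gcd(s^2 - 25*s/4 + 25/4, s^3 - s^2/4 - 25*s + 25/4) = s - 5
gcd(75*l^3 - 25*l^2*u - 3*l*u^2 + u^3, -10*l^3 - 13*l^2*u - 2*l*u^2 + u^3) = -5*l + u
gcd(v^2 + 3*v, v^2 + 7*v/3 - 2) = v + 3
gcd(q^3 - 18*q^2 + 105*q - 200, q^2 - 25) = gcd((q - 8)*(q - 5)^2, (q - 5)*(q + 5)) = q - 5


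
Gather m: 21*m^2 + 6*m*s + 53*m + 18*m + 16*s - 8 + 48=21*m^2 + m*(6*s + 71) + 16*s + 40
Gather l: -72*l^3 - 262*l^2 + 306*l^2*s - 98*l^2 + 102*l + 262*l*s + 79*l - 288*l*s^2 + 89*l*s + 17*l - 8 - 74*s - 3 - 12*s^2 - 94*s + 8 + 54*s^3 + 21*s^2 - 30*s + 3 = -72*l^3 + l^2*(306*s - 360) + l*(-288*s^2 + 351*s + 198) + 54*s^3 + 9*s^2 - 198*s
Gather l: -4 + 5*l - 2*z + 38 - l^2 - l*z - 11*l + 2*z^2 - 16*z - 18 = -l^2 + l*(-z - 6) + 2*z^2 - 18*z + 16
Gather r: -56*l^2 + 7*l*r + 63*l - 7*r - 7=-56*l^2 + 63*l + r*(7*l - 7) - 7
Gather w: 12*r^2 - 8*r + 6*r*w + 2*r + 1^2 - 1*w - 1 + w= 12*r^2 + 6*r*w - 6*r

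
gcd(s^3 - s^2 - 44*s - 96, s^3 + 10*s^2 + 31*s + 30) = s + 3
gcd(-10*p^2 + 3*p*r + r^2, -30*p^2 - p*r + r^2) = 5*p + r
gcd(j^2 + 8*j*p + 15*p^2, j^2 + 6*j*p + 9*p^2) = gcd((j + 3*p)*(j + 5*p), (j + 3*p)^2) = j + 3*p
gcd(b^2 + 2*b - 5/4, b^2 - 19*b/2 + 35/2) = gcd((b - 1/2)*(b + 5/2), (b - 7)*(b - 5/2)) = 1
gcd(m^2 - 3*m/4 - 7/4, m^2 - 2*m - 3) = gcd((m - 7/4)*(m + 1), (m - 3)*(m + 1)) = m + 1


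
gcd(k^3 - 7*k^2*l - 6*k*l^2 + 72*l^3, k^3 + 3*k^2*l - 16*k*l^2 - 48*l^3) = k^2 - k*l - 12*l^2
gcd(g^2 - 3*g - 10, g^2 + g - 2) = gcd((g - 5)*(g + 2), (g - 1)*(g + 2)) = g + 2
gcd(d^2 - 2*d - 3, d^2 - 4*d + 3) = d - 3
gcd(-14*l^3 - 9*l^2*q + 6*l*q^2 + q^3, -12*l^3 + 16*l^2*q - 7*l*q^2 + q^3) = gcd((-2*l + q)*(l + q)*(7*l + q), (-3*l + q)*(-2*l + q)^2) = -2*l + q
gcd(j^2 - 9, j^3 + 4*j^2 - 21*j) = j - 3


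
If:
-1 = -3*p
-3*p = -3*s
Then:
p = 1/3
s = 1/3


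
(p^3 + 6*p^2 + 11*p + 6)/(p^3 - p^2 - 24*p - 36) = (p + 1)/(p - 6)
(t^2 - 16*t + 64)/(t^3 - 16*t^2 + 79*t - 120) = (t - 8)/(t^2 - 8*t + 15)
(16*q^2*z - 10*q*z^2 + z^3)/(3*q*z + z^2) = (16*q^2 - 10*q*z + z^2)/(3*q + z)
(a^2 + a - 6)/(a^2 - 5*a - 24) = (a - 2)/(a - 8)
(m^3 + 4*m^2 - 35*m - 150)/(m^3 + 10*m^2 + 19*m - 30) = (m^2 - m - 30)/(m^2 + 5*m - 6)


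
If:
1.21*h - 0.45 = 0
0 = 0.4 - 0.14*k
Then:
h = 0.37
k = 2.86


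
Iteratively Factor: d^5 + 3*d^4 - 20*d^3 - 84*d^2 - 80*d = (d - 5)*(d^4 + 8*d^3 + 20*d^2 + 16*d) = (d - 5)*(d + 4)*(d^3 + 4*d^2 + 4*d) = (d - 5)*(d + 2)*(d + 4)*(d^2 + 2*d) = (d - 5)*(d + 2)^2*(d + 4)*(d)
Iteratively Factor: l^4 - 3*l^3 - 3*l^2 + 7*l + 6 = (l - 3)*(l^3 - 3*l - 2) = (l - 3)*(l + 1)*(l^2 - l - 2) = (l - 3)*(l - 2)*(l + 1)*(l + 1)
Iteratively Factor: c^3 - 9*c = (c + 3)*(c^2 - 3*c) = c*(c + 3)*(c - 3)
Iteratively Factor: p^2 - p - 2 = (p - 2)*(p + 1)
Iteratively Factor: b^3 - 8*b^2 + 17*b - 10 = (b - 2)*(b^2 - 6*b + 5) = (b - 5)*(b - 2)*(b - 1)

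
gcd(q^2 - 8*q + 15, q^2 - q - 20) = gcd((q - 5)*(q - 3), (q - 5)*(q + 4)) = q - 5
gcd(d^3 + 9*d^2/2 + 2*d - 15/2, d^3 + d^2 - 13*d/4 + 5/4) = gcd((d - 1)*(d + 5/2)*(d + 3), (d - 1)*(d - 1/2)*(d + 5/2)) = d^2 + 3*d/2 - 5/2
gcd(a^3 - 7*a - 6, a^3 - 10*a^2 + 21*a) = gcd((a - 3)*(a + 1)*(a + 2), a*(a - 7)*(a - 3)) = a - 3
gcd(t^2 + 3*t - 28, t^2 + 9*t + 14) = t + 7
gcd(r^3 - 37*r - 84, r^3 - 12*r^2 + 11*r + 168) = r^2 - 4*r - 21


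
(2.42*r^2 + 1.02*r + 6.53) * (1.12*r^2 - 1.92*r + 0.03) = 2.7104*r^4 - 3.504*r^3 + 5.4278*r^2 - 12.507*r + 0.1959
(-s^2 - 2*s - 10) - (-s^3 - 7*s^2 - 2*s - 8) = s^3 + 6*s^2 - 2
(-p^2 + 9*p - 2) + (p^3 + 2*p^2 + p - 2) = p^3 + p^2 + 10*p - 4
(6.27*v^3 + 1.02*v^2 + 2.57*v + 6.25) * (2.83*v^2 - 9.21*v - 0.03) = 17.7441*v^5 - 54.8601*v^4 - 2.3092*v^3 - 6.0128*v^2 - 57.6396*v - 0.1875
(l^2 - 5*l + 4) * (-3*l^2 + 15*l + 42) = -3*l^4 + 30*l^3 - 45*l^2 - 150*l + 168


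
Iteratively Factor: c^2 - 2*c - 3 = (c - 3)*(c + 1)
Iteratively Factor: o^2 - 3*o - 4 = (o - 4)*(o + 1)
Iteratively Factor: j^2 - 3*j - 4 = (j + 1)*(j - 4)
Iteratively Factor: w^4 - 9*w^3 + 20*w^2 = (w)*(w^3 - 9*w^2 + 20*w) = w*(w - 5)*(w^2 - 4*w) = w^2*(w - 5)*(w - 4)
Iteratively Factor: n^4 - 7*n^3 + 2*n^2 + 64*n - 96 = (n + 3)*(n^3 - 10*n^2 + 32*n - 32) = (n - 2)*(n + 3)*(n^2 - 8*n + 16) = (n - 4)*(n - 2)*(n + 3)*(n - 4)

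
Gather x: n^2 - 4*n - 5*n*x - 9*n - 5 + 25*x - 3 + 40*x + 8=n^2 - 13*n + x*(65 - 5*n)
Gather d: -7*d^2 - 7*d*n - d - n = -7*d^2 + d*(-7*n - 1) - n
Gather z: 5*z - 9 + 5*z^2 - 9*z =5*z^2 - 4*z - 9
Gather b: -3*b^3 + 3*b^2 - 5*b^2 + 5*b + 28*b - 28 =-3*b^3 - 2*b^2 + 33*b - 28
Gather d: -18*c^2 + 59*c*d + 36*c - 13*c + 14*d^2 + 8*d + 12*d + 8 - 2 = -18*c^2 + 23*c + 14*d^2 + d*(59*c + 20) + 6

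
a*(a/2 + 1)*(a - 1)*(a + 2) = a^4/2 + 3*a^3/2 - 2*a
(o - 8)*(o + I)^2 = o^3 - 8*o^2 + 2*I*o^2 - o - 16*I*o + 8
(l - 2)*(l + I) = l^2 - 2*l + I*l - 2*I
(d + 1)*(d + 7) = d^2 + 8*d + 7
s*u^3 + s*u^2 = u^2*(s*u + s)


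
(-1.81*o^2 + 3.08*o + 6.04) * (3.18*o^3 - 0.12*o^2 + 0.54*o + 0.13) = -5.7558*o^5 + 10.0116*o^4 + 17.8602*o^3 + 0.7031*o^2 + 3.662*o + 0.7852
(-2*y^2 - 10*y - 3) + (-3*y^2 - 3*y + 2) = -5*y^2 - 13*y - 1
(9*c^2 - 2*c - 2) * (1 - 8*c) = -72*c^3 + 25*c^2 + 14*c - 2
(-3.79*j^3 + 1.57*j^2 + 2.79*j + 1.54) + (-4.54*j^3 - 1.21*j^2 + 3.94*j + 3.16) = -8.33*j^3 + 0.36*j^2 + 6.73*j + 4.7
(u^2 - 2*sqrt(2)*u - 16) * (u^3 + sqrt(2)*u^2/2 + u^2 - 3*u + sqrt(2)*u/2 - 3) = u^5 - 3*sqrt(2)*u^4/2 + u^4 - 21*u^3 - 3*sqrt(2)*u^3/2 - 21*u^2 - 2*sqrt(2)*u^2 - 2*sqrt(2)*u + 48*u + 48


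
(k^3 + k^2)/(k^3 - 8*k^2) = (k + 1)/(k - 8)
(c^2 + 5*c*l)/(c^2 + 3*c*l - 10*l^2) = c/(c - 2*l)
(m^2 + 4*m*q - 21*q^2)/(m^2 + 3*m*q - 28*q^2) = (-m + 3*q)/(-m + 4*q)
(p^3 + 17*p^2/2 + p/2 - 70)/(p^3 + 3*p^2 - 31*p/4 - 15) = 2*(p + 7)/(2*p + 3)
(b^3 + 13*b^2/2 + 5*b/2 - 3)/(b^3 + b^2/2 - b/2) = (b + 6)/b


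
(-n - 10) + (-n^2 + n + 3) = -n^2 - 7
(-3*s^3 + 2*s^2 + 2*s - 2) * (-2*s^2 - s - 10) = 6*s^5 - s^4 + 24*s^3 - 18*s^2 - 18*s + 20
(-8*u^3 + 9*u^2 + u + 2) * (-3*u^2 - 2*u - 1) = 24*u^5 - 11*u^4 - 13*u^3 - 17*u^2 - 5*u - 2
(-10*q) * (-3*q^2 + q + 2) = 30*q^3 - 10*q^2 - 20*q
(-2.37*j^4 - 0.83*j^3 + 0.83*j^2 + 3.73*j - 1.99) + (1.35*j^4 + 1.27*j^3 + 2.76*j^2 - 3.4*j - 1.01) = -1.02*j^4 + 0.44*j^3 + 3.59*j^2 + 0.33*j - 3.0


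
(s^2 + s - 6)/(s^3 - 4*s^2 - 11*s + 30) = 1/(s - 5)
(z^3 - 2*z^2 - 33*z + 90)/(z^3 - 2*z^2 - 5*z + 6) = (z^2 + z - 30)/(z^2 + z - 2)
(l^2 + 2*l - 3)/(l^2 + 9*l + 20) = (l^2 + 2*l - 3)/(l^2 + 9*l + 20)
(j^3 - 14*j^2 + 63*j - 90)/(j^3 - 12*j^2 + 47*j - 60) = (j - 6)/(j - 4)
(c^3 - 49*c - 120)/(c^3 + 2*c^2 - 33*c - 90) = (c - 8)/(c - 6)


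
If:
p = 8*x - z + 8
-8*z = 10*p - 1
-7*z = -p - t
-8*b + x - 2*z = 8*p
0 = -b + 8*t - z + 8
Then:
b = -11329/38942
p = 7695/38942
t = -20476/19471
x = -19287/19471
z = -4751/38942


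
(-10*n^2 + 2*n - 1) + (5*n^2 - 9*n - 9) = -5*n^2 - 7*n - 10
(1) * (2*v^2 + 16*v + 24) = 2*v^2 + 16*v + 24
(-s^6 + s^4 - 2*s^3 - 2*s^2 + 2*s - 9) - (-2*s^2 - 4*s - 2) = -s^6 + s^4 - 2*s^3 + 6*s - 7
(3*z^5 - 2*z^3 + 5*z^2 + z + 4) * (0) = 0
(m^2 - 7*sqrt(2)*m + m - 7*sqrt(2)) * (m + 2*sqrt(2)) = m^3 - 5*sqrt(2)*m^2 + m^2 - 28*m - 5*sqrt(2)*m - 28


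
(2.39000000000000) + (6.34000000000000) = 8.73000000000000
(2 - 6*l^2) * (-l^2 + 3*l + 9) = 6*l^4 - 18*l^3 - 56*l^2 + 6*l + 18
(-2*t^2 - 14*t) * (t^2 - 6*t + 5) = -2*t^4 - 2*t^3 + 74*t^2 - 70*t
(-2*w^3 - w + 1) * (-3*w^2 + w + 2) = 6*w^5 - 2*w^4 - w^3 - 4*w^2 - w + 2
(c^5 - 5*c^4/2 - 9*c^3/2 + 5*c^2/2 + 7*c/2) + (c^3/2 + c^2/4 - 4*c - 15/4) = c^5 - 5*c^4/2 - 4*c^3 + 11*c^2/4 - c/2 - 15/4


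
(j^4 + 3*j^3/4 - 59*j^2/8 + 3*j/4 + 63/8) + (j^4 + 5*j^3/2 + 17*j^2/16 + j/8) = 2*j^4 + 13*j^3/4 - 101*j^2/16 + 7*j/8 + 63/8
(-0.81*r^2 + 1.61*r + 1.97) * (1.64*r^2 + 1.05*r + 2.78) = -1.3284*r^4 + 1.7899*r^3 + 2.6695*r^2 + 6.5443*r + 5.4766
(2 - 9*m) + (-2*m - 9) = -11*m - 7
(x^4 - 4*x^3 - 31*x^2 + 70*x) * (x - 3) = x^5 - 7*x^4 - 19*x^3 + 163*x^2 - 210*x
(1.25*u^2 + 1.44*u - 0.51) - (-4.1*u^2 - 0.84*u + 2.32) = 5.35*u^2 + 2.28*u - 2.83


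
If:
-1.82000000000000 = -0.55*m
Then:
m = 3.31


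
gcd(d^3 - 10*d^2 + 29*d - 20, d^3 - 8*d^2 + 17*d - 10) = d^2 - 6*d + 5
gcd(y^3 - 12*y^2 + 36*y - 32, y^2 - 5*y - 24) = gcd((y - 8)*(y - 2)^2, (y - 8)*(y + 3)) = y - 8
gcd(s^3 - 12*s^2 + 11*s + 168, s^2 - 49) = s - 7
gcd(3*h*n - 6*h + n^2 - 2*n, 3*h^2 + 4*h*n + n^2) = 3*h + n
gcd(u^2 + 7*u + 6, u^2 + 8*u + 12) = u + 6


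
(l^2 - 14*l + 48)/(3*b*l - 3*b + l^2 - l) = (l^2 - 14*l + 48)/(3*b*l - 3*b + l^2 - l)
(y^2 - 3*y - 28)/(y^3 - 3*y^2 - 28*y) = 1/y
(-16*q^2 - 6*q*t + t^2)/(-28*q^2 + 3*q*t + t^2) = (-16*q^2 - 6*q*t + t^2)/(-28*q^2 + 3*q*t + t^2)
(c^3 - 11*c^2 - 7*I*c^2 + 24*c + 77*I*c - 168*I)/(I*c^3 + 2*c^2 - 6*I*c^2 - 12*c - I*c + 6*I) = (-I*c^3 + c^2*(-7 + 11*I) + c*(77 - 24*I) - 168)/(c^3 - 2*c^2*(3 + I) + c*(-1 + 12*I) + 6)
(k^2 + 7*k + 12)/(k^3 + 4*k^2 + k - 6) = (k + 4)/(k^2 + k - 2)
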